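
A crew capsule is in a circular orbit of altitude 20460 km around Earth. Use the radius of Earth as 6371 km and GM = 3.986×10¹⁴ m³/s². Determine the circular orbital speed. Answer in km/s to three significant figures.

r = 6371 + 20460 = 26831 km = 2.6831×10⁷ m.
For a circular orbit v = √(μ/r) = √(3.986×10¹⁴ / 2.683×10⁷) = √(1.486×10⁷) = 3854 m/s.
That is 3.854 km/s.

v ≈ 3.85 km/s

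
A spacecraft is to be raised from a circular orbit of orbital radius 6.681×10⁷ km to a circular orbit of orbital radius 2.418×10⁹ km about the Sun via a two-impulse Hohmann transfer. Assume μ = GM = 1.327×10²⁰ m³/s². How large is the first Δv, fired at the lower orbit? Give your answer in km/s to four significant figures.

r₁ = 6.681×10⁷ km = 6.681×10¹⁰ m.
r₂ = 2.418×10⁹ km = 2.418×10¹² m.
Transfer ellipse a_t = (r₁ + r₂)/2 = 1.242×10¹² m.
At r₁: circular v_c1 = √(μ/r₁) = 44570 m/s; transfer-perihelion v_p = √[μ(2/r₁ − 1/a_t)] = 62170 m/s.
Δv₁ = v_p − v_c1 = 17610 m/s.
= 17.61 km/s.

Δv ≈ 17.61 km/s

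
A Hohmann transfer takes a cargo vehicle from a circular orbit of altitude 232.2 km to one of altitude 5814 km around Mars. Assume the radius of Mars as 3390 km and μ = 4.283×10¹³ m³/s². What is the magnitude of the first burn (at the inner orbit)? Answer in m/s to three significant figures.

r₁ = 3390 + 232.2 = 3622.2 km = 3.6222×10⁶ m.
r₂ = 3390 + 5814 = 9204.0 km = 9.2040×10⁶ m.
Transfer ellipse a_t = (r₁ + r₂)/2 = 6.413×10⁶ m.
At r₁: circular v_c1 = √(μ/r₁) = 3439 m/s; transfer-periapsis v_p = √[μ(2/r₁ − 1/a_t)] = 4119 m/s.
Δv₁ = v_p − v_c1 = 680.8 m/s.

Δv ≈ 681 m/s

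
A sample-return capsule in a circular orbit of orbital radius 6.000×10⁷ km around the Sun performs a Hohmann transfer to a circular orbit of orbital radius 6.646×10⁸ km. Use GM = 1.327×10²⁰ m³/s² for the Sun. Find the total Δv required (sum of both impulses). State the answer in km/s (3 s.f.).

r₁ = 6.000×10⁷ km = 6.000×10¹⁰ m.
r₂ = 6.646×10⁸ km = 6.646×10¹¹ m.
Transfer ellipse a_t = (r₁ + r₂)/2 = 3.623×10¹¹ m.
At r₁: circular v_c1 = √(μ/r₁) = 47030 m/s; transfer-perihelion v_p = √[μ(2/r₁ − 1/a_t)] = 63700 m/s.
Δv₁ = v_p − v_c1 = 16670 m/s.
At r₂: circular v_c2 = √(μ/r₂) = 14130 m/s; transfer-aphelion v_a = √[μ(2/r₂ − 1/a_t)] = 5750 m/s.
Δv₂ = v_c2 − v_a = 8380 m/s.
Total Δv = Δv₁ + Δv₂ = 25050 m/s = 25.05 km/s.

Δv_total ≈ 25.0 km/s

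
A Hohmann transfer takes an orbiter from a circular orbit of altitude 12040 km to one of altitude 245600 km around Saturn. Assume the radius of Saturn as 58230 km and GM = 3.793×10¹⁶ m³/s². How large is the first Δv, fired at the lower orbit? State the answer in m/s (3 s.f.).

r₁ = 58230 + 12040 = 70270 km = 7.0270×10⁷ m.
r₂ = 58230 + 245600 = 303830 km = 3.0383×10⁸ m.
Transfer ellipse a_t = (r₁ + r₂)/2 = 1.870×10⁸ m.
At r₁: circular v_c1 = √(μ/r₁) = 23230 m/s; transfer-perikrone v_p = √[μ(2/r₁ − 1/a_t)] = 29610 m/s.
Δv₁ = v_p − v_c1 = 6377 m/s.

Δv ≈ 6380 m/s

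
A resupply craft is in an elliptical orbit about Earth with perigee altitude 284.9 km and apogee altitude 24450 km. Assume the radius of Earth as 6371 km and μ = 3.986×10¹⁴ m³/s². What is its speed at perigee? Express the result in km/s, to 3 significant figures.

v ≈ 9.92 km/s

r_p = 6371 + 284.9 = 6655.9 km = 6.6559×10⁶ m.
r_a = 6371 + 24450 = 30821 km = 3.0821×10⁷ m.
Semi-major axis a = (r_p + r_a)/2 = 18738 km = 1.874×10⁷ m.
Vis-viva: v² = μ(2/r − 1/a) = 3.986×10¹⁴ × (3.005×10⁻⁷ − 5.337×10⁻⁸) = 9.850×10⁷ m²/s².
v = 9925 m/s = 9.925 km/s.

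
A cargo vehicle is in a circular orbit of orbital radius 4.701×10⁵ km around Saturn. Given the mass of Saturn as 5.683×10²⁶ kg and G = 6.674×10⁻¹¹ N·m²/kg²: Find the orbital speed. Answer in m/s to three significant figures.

μ = GM = 6.674×10⁻¹¹ × 5.683×10²⁶ = 3.793×10¹⁶ m³/s².
r = 4.701×10⁵ km = 4.701×10⁸ m.
For a circular orbit v = √(μ/r) = √(3.793×10¹⁶ / 4.701×10⁸) = √(8.068×10⁷) = 8982 m/s.

v ≈ 8980 m/s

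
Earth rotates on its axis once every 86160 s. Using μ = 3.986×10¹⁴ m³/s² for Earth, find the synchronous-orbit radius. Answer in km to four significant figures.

r_sync ≈ 42160 km

A synchronous orbit has period T, so by Kepler's third law a = (μT²/4π²)^(1/3).
μT²/4π² = 3.986×10¹⁴ × (8.616×10⁴)² / 39.48 = 7.495×10²² m³.
a = 4.216×10⁷ m = 42163 km.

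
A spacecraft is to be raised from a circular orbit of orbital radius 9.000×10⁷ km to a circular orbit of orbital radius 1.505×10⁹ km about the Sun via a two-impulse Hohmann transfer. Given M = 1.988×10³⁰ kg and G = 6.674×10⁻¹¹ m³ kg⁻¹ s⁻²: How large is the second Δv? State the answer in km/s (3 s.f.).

Δv ≈ 6.24 km/s

μ = GM = 6.674×10⁻¹¹ × 1.988×10³⁰ = 1.327×10²⁰ m³/s².
r₁ = 9.000×10⁷ km = 9.000×10¹⁰ m.
r₂ = 1.505×10⁹ km = 1.505×10¹² m.
Transfer ellipse a_t = (r₁ + r₂)/2 = 7.975×10¹¹ m.
At r₁: circular v_c1 = √(μ/r₁) = 38400 m/s; transfer-perihelion v_p = √[μ(2/r₁ − 1/a_t)] = 52750 m/s.
At r₂: circular v_c2 = √(μ/r₂) = 9389 m/s; transfer-aphelion v_a = √[μ(2/r₂ − 1/a_t)] = 3154 m/s.
Δv₂ = v_c2 − v_a = 6235 m/s.
= 6.235 km/s.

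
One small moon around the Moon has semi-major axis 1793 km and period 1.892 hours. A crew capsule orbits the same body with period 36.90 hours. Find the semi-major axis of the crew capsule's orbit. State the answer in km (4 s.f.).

a₂ ≈ 12990 km

Kepler's third law: a³ ∝ T², so a₂ = a₁ (T₂/T₁)^(2/3).
T₂/T₁ = 19.50, (T₂/T₁)^(2/3) = 7.246.
a₂ = 1793 × 7.246 = 12990 km.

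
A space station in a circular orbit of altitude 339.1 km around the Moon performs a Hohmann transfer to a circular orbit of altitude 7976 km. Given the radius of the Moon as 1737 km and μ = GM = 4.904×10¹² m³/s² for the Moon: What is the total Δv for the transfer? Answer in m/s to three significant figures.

Δv_total ≈ 725 m/s

r₁ = 1737 + 339.1 = 2076.1 km = 2.0761×10⁶ m.
r₂ = 1737 + 7976 = 9713.0 km = 9.7130×10⁶ m.
Transfer ellipse a_t = (r₁ + r₂)/2 = 5.895×10⁶ m.
At r₁: circular v_c1 = √(μ/r₁) = 1537 m/s; transfer-perilune v_p = √[μ(2/r₁ − 1/a_t)] = 1973 m/s.
Δv₁ = v_p − v_c1 = 436.0 m/s.
At r₂: circular v_c2 = √(μ/r₂) = 710.6 m/s; transfer-apolune v_a = √[μ(2/r₂ − 1/a_t)] = 421.7 m/s.
Δv₂ = v_c2 − v_a = 288.9 m/s.
Total Δv = Δv₁ + Δv₂ = 724.8 m/s.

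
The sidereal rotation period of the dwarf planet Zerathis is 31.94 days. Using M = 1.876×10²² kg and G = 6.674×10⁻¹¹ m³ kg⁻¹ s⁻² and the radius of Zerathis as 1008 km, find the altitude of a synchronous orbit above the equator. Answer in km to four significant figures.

h_sync ≈ 61270 km

μ = GM = 6.674×10⁻¹¹ × 1.876×10²² = 1.252×10¹² m³/s².
T = 31.94 days = 2.760×10⁶ s.
A synchronous orbit has period T, so by Kepler's third law a = (μT²/4π²)^(1/3).
μT²/4π² = 1.252×10¹² × (2.760×10⁶)² / 39.48 = 2.415×10²³ m³.
a = 6.228×10⁷ m = 62276 km.
Altitude h = a − R = 62276 − 1008 = 61268 km.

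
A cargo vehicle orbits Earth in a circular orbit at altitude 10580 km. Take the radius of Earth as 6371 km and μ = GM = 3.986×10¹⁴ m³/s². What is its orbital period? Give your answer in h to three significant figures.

T ≈ 6.10 h

r = 6371 + 10580 = 16951 km = 1.6951×10⁷ m.
Kepler's third law: T = 2π√(r³/μ) = 2π√((1.695×10⁷)³ / 3.986×10¹⁴).
r³/μ = 1.222×10⁷ s², so T = 2π × 3.496×10³ = 2.196×10⁴ s.
Converting: 2.196×10⁴ s ÷ 3600 = 6.101 h.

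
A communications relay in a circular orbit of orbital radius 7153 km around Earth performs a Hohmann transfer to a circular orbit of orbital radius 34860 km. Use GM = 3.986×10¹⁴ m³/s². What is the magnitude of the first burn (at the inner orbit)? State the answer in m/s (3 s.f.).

Δv ≈ 2150 m/s

r₁ = 7153 km = 7.153×10⁶ m.
r₂ = 34860 km = 3.486×10⁷ m.
Transfer ellipse a_t = (r₁ + r₂)/2 = 2.101×10⁷ m.
At r₁: circular v_c1 = √(μ/r₁) = 7465 m/s; transfer-perigee v_p = √[μ(2/r₁ − 1/a_t)] = 9616 m/s.
Δv₁ = v_p − v_c1 = 2151 m/s.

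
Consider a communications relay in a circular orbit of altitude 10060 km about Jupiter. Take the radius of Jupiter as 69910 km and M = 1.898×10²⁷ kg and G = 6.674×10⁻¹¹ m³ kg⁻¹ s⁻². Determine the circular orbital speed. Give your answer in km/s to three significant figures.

v ≈ 39.8 km/s

μ = GM = 6.674×10⁻¹¹ × 1.898×10²⁷ = 1.267×10¹⁷ m³/s².
r = 69910 + 10060 = 79970 km = 7.9970×10⁷ m.
For a circular orbit v = √(μ/r) = √(1.267×10¹⁷ / 7.997×10⁷) = √(1.584×10⁹) = 39800 m/s.
That is 39.80 km/s.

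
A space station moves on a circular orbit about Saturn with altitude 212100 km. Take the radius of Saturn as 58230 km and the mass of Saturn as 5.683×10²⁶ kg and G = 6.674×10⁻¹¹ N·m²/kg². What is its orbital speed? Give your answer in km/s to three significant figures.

v ≈ 11.8 km/s

μ = GM = 6.674×10⁻¹¹ × 5.683×10²⁶ = 3.793×10¹⁶ m³/s².
r = 58230 + 212100 = 270330 km = 2.7033×10⁸ m.
For a circular orbit v = √(μ/r) = √(3.793×10¹⁶ / 2.703×10⁸) = √(1.403×10⁸) = 11840 m/s.
That is 11.84 km/s.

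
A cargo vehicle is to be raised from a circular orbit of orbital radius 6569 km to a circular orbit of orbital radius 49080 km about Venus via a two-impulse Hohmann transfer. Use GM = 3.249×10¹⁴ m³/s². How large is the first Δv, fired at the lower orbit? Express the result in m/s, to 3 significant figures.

Δv ≈ 2310 m/s

r₁ = 6569 km = 6.569×10⁶ m.
r₂ = 49080 km = 4.908×10⁷ m.
Transfer ellipse a_t = (r₁ + r₂)/2 = 2.782×10⁷ m.
At r₁: circular v_c1 = √(μ/r₁) = 7033 m/s; transfer-periapsis v_p = √[μ(2/r₁ − 1/a_t)] = 9340 m/s.
Δv₁ = v_p − v_c1 = 2308 m/s.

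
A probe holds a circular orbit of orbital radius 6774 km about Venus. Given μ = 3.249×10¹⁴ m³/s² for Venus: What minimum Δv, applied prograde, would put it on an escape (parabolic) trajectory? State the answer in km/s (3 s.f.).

r = 6774 km = 6.774×10⁶ m.
Circular speed v_c = √(μ/r) = 6926 m/s.
Escape speed v_esc = √(2μ/r) = √2 × v_c = 9794 m/s.
Δv = v_esc − v_c = 2869 m/s = 2.869 km/s.

Δv ≈ 2.87 km/s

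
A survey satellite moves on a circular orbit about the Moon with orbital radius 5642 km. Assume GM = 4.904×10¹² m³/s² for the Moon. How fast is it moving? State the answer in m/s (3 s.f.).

r = 5642 km = 5.642×10⁶ m.
For a circular orbit v = √(μ/r) = √(4.904×10¹² / 5.642×10⁶) = √(8.692×10⁵) = 932.3 m/s.

v ≈ 932 m/s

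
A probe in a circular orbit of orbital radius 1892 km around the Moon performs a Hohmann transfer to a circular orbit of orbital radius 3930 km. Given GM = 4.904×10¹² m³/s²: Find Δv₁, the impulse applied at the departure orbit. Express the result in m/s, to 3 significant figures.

Δv ≈ 261 m/s

r₁ = 1892 km = 1.892×10⁶ m.
r₂ = 3930 km = 3.930×10⁶ m.
Transfer ellipse a_t = (r₁ + r₂)/2 = 2.911×10⁶ m.
At r₁: circular v_c1 = √(μ/r₁) = 1610 m/s; transfer-perilune v_p = √[μ(2/r₁ − 1/a_t)] = 1871 m/s.
Δv₁ = v_p − v_c1 = 260.7 m/s.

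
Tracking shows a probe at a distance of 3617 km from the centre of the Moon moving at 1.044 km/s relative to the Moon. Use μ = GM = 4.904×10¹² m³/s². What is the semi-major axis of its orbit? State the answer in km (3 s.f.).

a ≈ 3020 km

r = 3.617×10⁶ m.
Vis-viva rearranged: 1/a = 2/r − v²/μ = 5.529×10⁻⁷ − 2.223×10⁻⁷ = 3.307×10⁻⁷ m⁻¹.
a = 3.024×10⁶ m = 3024.0 km.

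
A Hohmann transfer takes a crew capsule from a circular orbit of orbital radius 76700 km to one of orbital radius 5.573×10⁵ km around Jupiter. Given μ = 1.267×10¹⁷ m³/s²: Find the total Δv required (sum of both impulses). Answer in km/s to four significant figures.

Δv_total ≈ 20.91 km/s

r₁ = 76700 km = 7.670×10⁷ m.
r₂ = 5.573×10⁵ km = 5.573×10⁸ m.
Transfer ellipse a_t = (r₁ + r₂)/2 = 3.170×10⁸ m.
At r₁: circular v_c1 = √(μ/r₁) = 40640 m/s; transfer-perijove v_p = √[μ(2/r₁ − 1/a_t)] = 53890 m/s.
Δv₁ = v_p − v_c1 = 13250 m/s.
At r₂: circular v_c2 = √(μ/r₂) = 15080 m/s; transfer-apojove v_a = √[μ(2/r₂ − 1/a_t)] = 7417 m/s.
Δv₂ = v_c2 − v_a = 7661 m/s.
Total Δv = Δv₁ + Δv₂ = 20910 m/s = 20.91 km/s.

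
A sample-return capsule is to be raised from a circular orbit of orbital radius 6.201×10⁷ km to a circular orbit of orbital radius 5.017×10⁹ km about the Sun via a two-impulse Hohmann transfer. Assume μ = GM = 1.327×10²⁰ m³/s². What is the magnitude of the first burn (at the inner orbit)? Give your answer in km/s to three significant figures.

Δv ≈ 18.8 km/s

r₁ = 6.201×10⁷ km = 6.201×10¹⁰ m.
r₂ = 5.017×10⁹ km = 5.017×10¹² m.
Transfer ellipse a_t = (r₁ + r₂)/2 = 2.540×10¹² m.
At r₁: circular v_c1 = √(μ/r₁) = 46260 m/s; transfer-perihelion v_p = √[μ(2/r₁ − 1/a_t)] = 65020 m/s.
Δv₁ = v_p − v_c1 = 18760 m/s.
= 18.76 km/s.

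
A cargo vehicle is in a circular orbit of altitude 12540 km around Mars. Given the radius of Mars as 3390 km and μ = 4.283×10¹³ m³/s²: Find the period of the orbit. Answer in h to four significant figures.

T ≈ 16.96 h

r = 3390 + 12540 = 15930 km = 1.5930×10⁷ m.
Kepler's third law: T = 2π√(r³/μ) = 2π√((1.593×10⁷)³ / 4.283×10¹³).
r³/μ = 9.438×10⁷ s², so T = 2π × 9.715×10³ = 6.104×10⁴ s.
Converting: 6.104×10⁴ s ÷ 3600 = 16.96 h.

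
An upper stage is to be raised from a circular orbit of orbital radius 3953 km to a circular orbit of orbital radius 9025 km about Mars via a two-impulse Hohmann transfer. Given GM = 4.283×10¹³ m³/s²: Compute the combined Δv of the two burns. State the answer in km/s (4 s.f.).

Δv_total ≈ 1.068 km/s

r₁ = 3953 km = 3.953×10⁶ m.
r₂ = 9025 km = 9.025×10⁶ m.
Transfer ellipse a_t = (r₁ + r₂)/2 = 6.489×10⁶ m.
At r₁: circular v_c1 = √(μ/r₁) = 3292 m/s; transfer-periapsis v_p = √[μ(2/r₁ − 1/a_t)] = 3882 m/s.
Δv₁ = v_p − v_c1 = 590.3 m/s.
At r₂: circular v_c2 = √(μ/r₂) = 2178 m/s; transfer-apoapsis v_a = √[μ(2/r₂ − 1/a_t)] = 1700 m/s.
Δv₂ = v_c2 − v_a = 478.2 m/s.
Total Δv = Δv₁ + Δv₂ = 1068 m/s = 1.068 km/s.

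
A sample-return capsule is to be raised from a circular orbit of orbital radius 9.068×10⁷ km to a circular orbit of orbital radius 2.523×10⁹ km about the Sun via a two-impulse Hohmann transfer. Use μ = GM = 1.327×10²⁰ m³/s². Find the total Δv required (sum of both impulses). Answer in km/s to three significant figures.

Δv_total ≈ 20.2 km/s

r₁ = 9.068×10⁷ km = 9.068×10¹⁰ m.
r₂ = 2.523×10⁹ km = 2.523×10¹² m.
Transfer ellipse a_t = (r₁ + r₂)/2 = 1.307×10¹² m.
At r₁: circular v_c1 = √(μ/r₁) = 38250 m/s; transfer-perihelion v_p = √[μ(2/r₁ − 1/a_t)] = 53150 m/s.
Δv₁ = v_p − v_c1 = 14900 m/s.
At r₂: circular v_c2 = √(μ/r₂) = 7252 m/s; transfer-aphelion v_a = √[μ(2/r₂ − 1/a_t)] = 1910 m/s.
Δv₂ = v_c2 − v_a = 5342 m/s.
Total Δv = Δv₁ + Δv₂ = 20240 m/s = 20.24 km/s.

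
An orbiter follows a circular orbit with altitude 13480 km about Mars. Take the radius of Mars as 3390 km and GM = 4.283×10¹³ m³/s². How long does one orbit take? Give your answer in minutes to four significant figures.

r = 3390 + 13480 = 16870 km = 1.6870×10⁷ m.
Kepler's third law: T = 2π√(r³/μ) = 2π√((1.687×10⁷)³ / 4.283×10¹³).
r³/μ = 1.121×10⁸ s², so T = 2π × 1.059×10⁴ = 6.652×10⁴ s.
Converting: 6.652×10⁴ s ÷ 60.00 = 1109 minutes.

T ≈ 1109 minutes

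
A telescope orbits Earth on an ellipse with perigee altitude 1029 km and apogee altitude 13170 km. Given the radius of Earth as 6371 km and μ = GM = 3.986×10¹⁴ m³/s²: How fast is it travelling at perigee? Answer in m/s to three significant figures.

r_p = 6371 + 1029 = 7400.0 km = 7.4000×10⁶ m.
r_a = 6371 + 13170 = 19541 km = 1.9541×10⁷ m.
Semi-major axis a = (r_p + r_a)/2 = 13470 km = 1.347×10⁷ m.
Vis-viva: v² = μ(2/r − 1/a) = 3.986×10¹⁴ × (2.703×10⁻⁷ − 7.424×10⁻⁸) = 7.814×10⁷ m²/s².
v = 8840 m/s.

v ≈ 8840 m/s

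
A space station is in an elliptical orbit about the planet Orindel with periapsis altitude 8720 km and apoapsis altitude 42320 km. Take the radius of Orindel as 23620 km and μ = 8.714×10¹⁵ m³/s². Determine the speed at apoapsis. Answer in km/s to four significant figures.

v ≈ 9.326 km/s

r_p = 23620 + 8720 = 32340 km = 3.2340×10⁷ m.
r_a = 23620 + 42320 = 65940 km = 6.5940×10⁷ m.
Semi-major axis a = (r_p + r_a)/2 = 49140 km = 4.914×10⁷ m.
Vis-viva: v² = μ(2/r − 1/a) = 8.714×10¹⁵ × (3.033×10⁻⁸ − 2.035×10⁻⁸) = 8.697×10⁷ m²/s².
v = 9326 m/s = 9.326 km/s.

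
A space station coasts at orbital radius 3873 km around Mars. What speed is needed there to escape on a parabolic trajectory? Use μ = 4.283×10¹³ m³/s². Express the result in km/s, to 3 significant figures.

v_esc ≈ 4.70 km/s

r = 3873 km = 3.873×10⁶ m.
Escape speed v_esc = √(2μ/r) = √(2 × 4.283×10¹³ / 3.873×10⁶) = √(2.212×10⁷) = 4703 m/s.
= 4.703 km/s.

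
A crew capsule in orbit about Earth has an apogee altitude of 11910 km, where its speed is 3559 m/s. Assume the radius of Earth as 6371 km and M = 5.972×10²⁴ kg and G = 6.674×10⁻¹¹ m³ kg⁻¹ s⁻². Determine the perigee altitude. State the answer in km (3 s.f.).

perigee altitude ≈ 1110 km

μ = GM = 6.674×10⁻¹¹ × 5.972×10²⁴ = 3.986×10¹⁴ m³/s².
r_a = 6371 + 11910 = 18281 km = 1.828×10⁷ m.
Specific energy ε = v²/2 − μ/r = -1.547×10⁷ J/kg, so a = −μ/(2ε) = 1.288×10⁷ m.
The apsides satisfy r_p + r_a = 2a, so the perigee radius is 2a − r_a = 7.484×10⁶ m = 7484.4 km.
Perigee altitude = 7484.4 − 6371 = 1113.4 km.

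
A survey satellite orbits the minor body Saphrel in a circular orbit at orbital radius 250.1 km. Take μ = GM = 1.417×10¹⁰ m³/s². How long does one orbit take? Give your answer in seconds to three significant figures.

r = 250.1 km = 2.501×10⁵ m.
Kepler's third law: T = 2π√(r³/μ) = 2π√((2.501×10⁵)³ / 1.417×10¹⁰).
r³/μ = 1.104×10⁶ s², so T = 2π × 1.051×10³ = 6.602×10³ s.

T ≈ 6600 seconds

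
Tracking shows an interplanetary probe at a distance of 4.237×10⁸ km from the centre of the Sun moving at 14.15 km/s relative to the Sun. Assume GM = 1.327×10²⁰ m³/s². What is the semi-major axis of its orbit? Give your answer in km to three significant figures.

a ≈ 3.11×10⁸ km

r = 4.237×10¹¹ m.
Specific orbital energy ε = v²/2 − μ/r = (14150)²/2 − 1.327×10²⁰/4.237×10¹¹ = -2.131×10⁸ J/kg.
Since ε = −μ/(2a), a = −μ/(2ε) = 3.114×10¹¹ m = 3.1138×10⁸ km.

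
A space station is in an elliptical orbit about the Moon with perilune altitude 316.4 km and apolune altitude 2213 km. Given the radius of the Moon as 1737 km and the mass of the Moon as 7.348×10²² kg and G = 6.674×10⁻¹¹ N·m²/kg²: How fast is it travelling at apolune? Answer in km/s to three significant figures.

v ≈ 0.922 km/s

μ = GM = 6.674×10⁻¹¹ × 7.348×10²² = 4.904×10¹² m³/s².
r_p = 1737 + 316.4 = 2053.4 km = 2.0534×10⁶ m.
r_a = 1737 + 2213 = 3950.0 km = 3.9500×10⁶ m.
Semi-major axis a = (r_p + r_a)/2 = 3001.7 km = 3.002×10⁶ m.
Vis-viva: v² = μ(2/r − 1/a) = 4.904×10¹² × (5.063×10⁻⁷ − 3.331×10⁻⁷) = 8.493×10⁵ m²/s².
v = 921.6 m/s = 0.9216 km/s.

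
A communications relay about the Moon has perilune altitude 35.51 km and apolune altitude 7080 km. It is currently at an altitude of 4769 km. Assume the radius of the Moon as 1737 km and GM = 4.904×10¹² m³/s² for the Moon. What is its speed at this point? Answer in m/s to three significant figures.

r_p = 1737 + 35.51 = 1772.5 km = 1.7725×10⁶ m.
r_a = 1737 + 7080 = 8817.0 km = 8.8170×10⁶ m.
r = 1737 + 4769 = 6506.0 km = 6.506×10⁶ m.
Semi-major axis a = (r_p + r_a)/2 = 5294.8 km = 5.295×10⁶ m.
Vis-viva: v² = μ(2/r − 1/a) = 4.904×10¹² × (3.074×10⁻⁷ − 1.889×10⁻⁷) = 5.813×10⁵ m²/s².
v = 762.5 m/s.

v ≈ 762 m/s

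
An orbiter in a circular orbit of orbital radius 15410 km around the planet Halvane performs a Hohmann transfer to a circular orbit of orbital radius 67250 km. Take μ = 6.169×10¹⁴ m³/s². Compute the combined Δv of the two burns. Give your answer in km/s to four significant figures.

r₁ = 15410 km = 1.541×10⁷ m.
r₂ = 67250 km = 6.725×10⁷ m.
Transfer ellipse a_t = (r₁ + r₂)/2 = 4.133×10⁷ m.
At r₁: circular v_c1 = √(μ/r₁) = 6327 m/s; transfer-periapsis v_p = √[μ(2/r₁ − 1/a_t)] = 8071 m/s.
Δv₁ = v_p − v_c1 = 1744 m/s.
At r₂: circular v_c2 = √(μ/r₂) = 3029 m/s; transfer-apoapsis v_a = √[μ(2/r₂ − 1/a_t)] = 1849 m/s.
Δv₂ = v_c2 − v_a = 1179 m/s.
Total Δv = Δv₁ + Δv₂ = 2923 m/s = 2.923 km/s.

Δv_total ≈ 2.923 km/s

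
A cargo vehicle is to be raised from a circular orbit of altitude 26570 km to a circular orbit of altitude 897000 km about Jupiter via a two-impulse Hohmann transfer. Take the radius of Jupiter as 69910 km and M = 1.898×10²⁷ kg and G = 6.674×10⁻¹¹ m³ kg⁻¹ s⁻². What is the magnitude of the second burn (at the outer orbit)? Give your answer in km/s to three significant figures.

μ = GM = 6.674×10⁻¹¹ × 1.898×10²⁷ = 1.267×10¹⁷ m³/s².
r₁ = 69910 + 26570 = 96480 km = 9.6480×10⁷ m.
r₂ = 69910 + 897000 = 966910 km = 9.6691×10⁸ m.
Transfer ellipse a_t = (r₁ + r₂)/2 = 5.317×10⁸ m.
At r₁: circular v_c1 = √(μ/r₁) = 36230 m/s; transfer-perijove v_p = √[μ(2/r₁ − 1/a_t)] = 48860 m/s.
At r₂: circular v_c2 = √(μ/r₂) = 11450 m/s; transfer-apojove v_a = √[μ(2/r₂ − 1/a_t)] = 4876 m/s.
Δv₂ = v_c2 − v_a = 6570 m/s.
= 6.570 km/s.

Δv ≈ 6.57 km/s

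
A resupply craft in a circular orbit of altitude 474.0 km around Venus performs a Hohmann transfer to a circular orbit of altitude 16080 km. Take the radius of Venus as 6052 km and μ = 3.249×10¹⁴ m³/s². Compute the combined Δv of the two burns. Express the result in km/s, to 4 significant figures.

r₁ = 6052 + 474.0 = 6526.0 km = 6.5260×10⁶ m.
r₂ = 6052 + 16080 = 22132 km = 2.2132×10⁷ m.
Transfer ellipse a_t = (r₁ + r₂)/2 = 1.433×10⁷ m.
At r₁: circular v_c1 = √(μ/r₁) = 7056 m/s; transfer-periapsis v_p = √[μ(2/r₁ − 1/a_t)] = 8769 m/s.
Δv₁ = v_p − v_c1 = 1713 m/s.
At r₂: circular v_c2 = √(μ/r₂) = 3831 m/s; transfer-apoapsis v_a = √[μ(2/r₂ − 1/a_t)] = 2586 m/s.
Δv₂ = v_c2 − v_a = 1246 m/s.
Total Δv = Δv₁ + Δv₂ = 2959 m/s = 2.959 km/s.

Δv_total ≈ 2.959 km/s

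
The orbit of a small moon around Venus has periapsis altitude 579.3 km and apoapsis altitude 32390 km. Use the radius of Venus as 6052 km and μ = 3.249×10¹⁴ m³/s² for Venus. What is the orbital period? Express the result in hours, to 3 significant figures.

r_p = 6052 + 579.3 = 6631.3 km = 6.6313×10⁶ m.
r_a = 6052 + 32390 = 38442 km = 3.8442×10⁷ m.
Semi-major axis a = (r_p + r_a)/2 = (6631.3 + 38442)/2 = 22537 km = 2.254×10⁷ m.
By Kepler's third law T = 2π√(a³/μ) = 2π × 5.936×10³ = 3.729×10⁴ s.
= 10.36 hours.

T ≈ 10.4 hours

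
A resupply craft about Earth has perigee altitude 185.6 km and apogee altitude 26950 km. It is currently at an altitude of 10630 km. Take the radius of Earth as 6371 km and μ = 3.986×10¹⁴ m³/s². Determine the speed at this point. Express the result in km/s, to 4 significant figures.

r_p = 6371 + 185.6 = 6556.6 km = 6.5566×10⁶ m.
r_a = 6371 + 26950 = 33321 km = 3.3321×10⁷ m.
r = 6371 + 10630 = 17001 km = 1.700×10⁷ m.
Semi-major axis a = (r_p + r_a)/2 = 19939 km = 1.994×10⁷ m.
Vis-viva: v² = μ(2/r − 1/a) = 3.986×10¹⁴ × (1.176×10⁻⁷ − 5.015×10⁻⁸) = 2.690×10⁷ m²/s².
v = 5187 m/s = 5.187 km/s.

v ≈ 5.187 km/s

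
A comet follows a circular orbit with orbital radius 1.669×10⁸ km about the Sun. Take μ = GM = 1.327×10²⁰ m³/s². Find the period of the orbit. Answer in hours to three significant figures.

T ≈ 10300 hours

r = 1.669×10⁸ km = 1.669×10¹¹ m.
Kepler's third law: T = 2π√(r³/μ) = 2π√((1.669×10¹¹)³ / 1.327×10²⁰).
r³/μ = 3.503×10¹³ s², so T = 2π × 5.919×10⁶ = 3.719×10⁷ s.
Converting: 3.719×10⁷ s ÷ 3600 = 10330 hours.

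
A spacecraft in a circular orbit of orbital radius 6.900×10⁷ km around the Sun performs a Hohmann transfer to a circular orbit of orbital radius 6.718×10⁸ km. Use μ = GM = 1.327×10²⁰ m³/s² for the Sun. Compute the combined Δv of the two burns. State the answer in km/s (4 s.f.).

r₁ = 6.900×10⁷ km = 6.900×10¹⁰ m.
r₂ = 6.718×10⁸ km = 6.718×10¹¹ m.
Transfer ellipse a_t = (r₁ + r₂)/2 = 3.704×10¹¹ m.
At r₁: circular v_c1 = √(μ/r₁) = 43850 m/s; transfer-perihelion v_p = √[μ(2/r₁ − 1/a_t)] = 59060 m/s.
Δv₁ = v_p − v_c1 = 15210 m/s.
At r₂: circular v_c2 = √(μ/r₂) = 14050 m/s; transfer-aphelion v_a = √[μ(2/r₂ − 1/a_t)] = 6066 m/s.
Δv₂ = v_c2 − v_a = 7988 m/s.
Total Δv = Δv₁ + Δv₂ = 23190 m/s = 23.19 km/s.

Δv_total ≈ 23.19 km/s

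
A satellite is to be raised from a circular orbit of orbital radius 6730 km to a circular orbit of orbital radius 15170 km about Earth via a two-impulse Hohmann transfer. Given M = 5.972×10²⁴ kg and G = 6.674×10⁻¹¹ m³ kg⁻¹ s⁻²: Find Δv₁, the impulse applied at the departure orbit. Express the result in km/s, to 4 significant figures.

Δv ≈ 1.362 km/s

μ = GM = 6.674×10⁻¹¹ × 5.972×10²⁴ = 3.986×10¹⁴ m³/s².
r₁ = 6730 km = 6.730×10⁶ m.
r₂ = 15170 km = 1.517×10⁷ m.
Transfer ellipse a_t = (r₁ + r₂)/2 = 1.095×10⁷ m.
At r₁: circular v_c1 = √(μ/r₁) = 7696 m/s; transfer-perigee v_p = √[μ(2/r₁ − 1/a_t)] = 9058 m/s.
Δv₁ = v_p − v_c1 = 1362 m/s.
= 1.362 km/s.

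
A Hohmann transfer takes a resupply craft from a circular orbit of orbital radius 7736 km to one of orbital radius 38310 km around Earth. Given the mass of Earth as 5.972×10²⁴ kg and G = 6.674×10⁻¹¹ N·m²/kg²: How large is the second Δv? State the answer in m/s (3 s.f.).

μ = GM = 6.674×10⁻¹¹ × 5.972×10²⁴ = 3.986×10¹⁴ m³/s².
r₁ = 7736 km = 7.736×10⁶ m.
r₂ = 38310 km = 3.831×10⁷ m.
Transfer ellipse a_t = (r₁ + r₂)/2 = 2.302×10⁷ m.
At r₁: circular v_c1 = √(μ/r₁) = 7178 m/s; transfer-perigee v_p = √[μ(2/r₁ − 1/a_t)] = 9259 m/s.
At r₂: circular v_c2 = √(μ/r₂) = 3225 m/s; transfer-apogee v_a = √[μ(2/r₂ − 1/a_t)] = 1870 m/s.
Δv₂ = v_c2 − v_a = 1356 m/s.

Δv ≈ 1360 m/s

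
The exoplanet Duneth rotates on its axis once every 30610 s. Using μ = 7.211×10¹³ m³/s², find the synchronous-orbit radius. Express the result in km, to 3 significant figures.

r_sync ≈ 12000 km

A synchronous orbit has period T, so by Kepler's third law a = (μT²/4π²)^(1/3).
μT²/4π² = 7.211×10¹³ × (3.061×10⁴)² / 39.48 = 1.711×10²¹ m³.
a = 1.196×10⁷ m = 11962 km.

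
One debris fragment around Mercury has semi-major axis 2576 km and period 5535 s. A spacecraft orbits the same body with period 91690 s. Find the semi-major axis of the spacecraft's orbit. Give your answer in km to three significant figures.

a₂ ≈ 16700 km

Kepler's third law: a³ ∝ T², so a₂ = a₁ (T₂/T₁)^(2/3).
T₂/T₁ = 16.57, (T₂/T₁)^(2/3) = 6.498.
a₂ = 2576 × 6.498 = 16740 km.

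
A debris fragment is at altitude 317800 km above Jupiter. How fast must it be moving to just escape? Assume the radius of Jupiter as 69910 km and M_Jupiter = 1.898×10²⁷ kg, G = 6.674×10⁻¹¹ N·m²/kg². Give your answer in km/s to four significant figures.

μ = GM = 6.674×10⁻¹¹ × 1.898×10²⁷ = 1.267×10¹⁷ m³/s².
r = 69910 + 317800 = 387710 km = 3.8771×10⁸ m.
Escape speed v_esc = √(2μ/r) = √(2 × 1.267×10¹⁷ / 3.877×10⁸) = √(6.534×10⁸) = 25560 m/s.
= 25.56 km/s.

v_esc ≈ 25.56 km/s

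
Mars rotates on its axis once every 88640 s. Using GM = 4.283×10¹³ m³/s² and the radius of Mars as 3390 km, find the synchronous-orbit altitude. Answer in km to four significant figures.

h_sync ≈ 17040 km

A synchronous orbit has period T, so by Kepler's third law a = (μT²/4π²)^(1/3).
μT²/4π² = 4.283×10¹³ × (8.864×10⁴)² / 39.48 = 8.524×10²¹ m³.
a = 2.043×10⁷ m = 20428 km.
Altitude h = a − R = 20428 − 3390 = 17038 km.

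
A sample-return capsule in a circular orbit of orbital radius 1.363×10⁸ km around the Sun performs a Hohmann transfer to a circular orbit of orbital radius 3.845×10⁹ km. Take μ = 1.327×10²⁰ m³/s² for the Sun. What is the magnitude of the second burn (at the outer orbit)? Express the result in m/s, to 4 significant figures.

r₁ = 1.363×10⁸ km = 1.363×10¹¹ m.
r₂ = 3.845×10⁹ km = 3.845×10¹² m.
Transfer ellipse a_t = (r₁ + r₂)/2 = 1.991×10¹² m.
At r₁: circular v_c1 = √(μ/r₁) = 31200 m/s; transfer-perihelion v_p = √[μ(2/r₁ − 1/a_t)] = 43360 m/s.
At r₂: circular v_c2 = √(μ/r₂) = 5875 m/s; transfer-aphelion v_a = √[μ(2/r₂ − 1/a_t)] = 1537 m/s.
Δv₂ = v_c2 − v_a = 4337 m/s.

Δv ≈ 4337 m/s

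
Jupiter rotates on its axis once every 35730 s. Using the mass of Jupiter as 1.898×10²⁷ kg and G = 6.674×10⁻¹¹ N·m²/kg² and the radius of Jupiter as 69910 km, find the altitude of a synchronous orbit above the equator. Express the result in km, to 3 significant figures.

μ = GM = 6.674×10⁻¹¹ × 1.898×10²⁷ = 1.267×10¹⁷ m³/s².
A synchronous orbit has period T, so by Kepler's third law a = (μT²/4π²)^(1/3).
μT²/4π² = 1.267×10¹⁷ × (3.573×10⁴)² / 39.48 = 4.096×10²⁴ m³.
a = 1.600×10⁸ m = 1.6000×10⁵ km.
Altitude h = a − R = 1.6000×10⁵ − 69910 = 90094 km.

h_sync ≈ 90100 km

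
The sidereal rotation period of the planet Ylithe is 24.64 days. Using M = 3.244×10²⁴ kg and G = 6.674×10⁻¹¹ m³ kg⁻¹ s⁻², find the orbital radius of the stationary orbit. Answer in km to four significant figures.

r_sync ≈ 2.918×10⁵ km

μ = GM = 6.674×10⁻¹¹ × 3.244×10²⁴ = 2.165×10¹⁴ m³/s².
T = 24.64 days = 2.129×10⁶ s.
A synchronous orbit has period T, so by Kepler's third law a = (μT²/4π²)^(1/3).
μT²/4π² = 2.165×10¹⁴ × (2.129×10⁶)² / 39.48 = 2.486×10²⁵ m³.
a = 2.918×10⁸ m = 2.9184×10⁵ km.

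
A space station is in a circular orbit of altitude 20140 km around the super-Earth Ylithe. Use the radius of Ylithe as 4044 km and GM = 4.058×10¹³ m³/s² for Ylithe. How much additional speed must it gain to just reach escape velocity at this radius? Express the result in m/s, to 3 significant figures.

r = 4044 + 20140 = 24184 km = 2.4184×10⁷ m.
Circular speed v_c = √(μ/r) = 1295 m/s.
Escape speed v_esc = √(2μ/r) = √2 × v_c = 1832 m/s.
Δv = v_esc − v_c = 536.6 m/s.

Δv ≈ 537 m/s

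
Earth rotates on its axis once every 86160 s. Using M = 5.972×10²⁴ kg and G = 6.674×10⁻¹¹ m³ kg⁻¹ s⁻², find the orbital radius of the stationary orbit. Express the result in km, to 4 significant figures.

r_sync ≈ 42160 km

μ = GM = 6.674×10⁻¹¹ × 5.972×10²⁴ = 3.986×10¹⁴ m³/s².
A synchronous orbit has period T, so by Kepler's third law a = (μT²/4π²)^(1/3).
μT²/4π² = 3.986×10¹⁴ × (8.616×10⁴)² / 39.48 = 7.495×10²² m³.
a = 4.216×10⁷ m = 42162 km.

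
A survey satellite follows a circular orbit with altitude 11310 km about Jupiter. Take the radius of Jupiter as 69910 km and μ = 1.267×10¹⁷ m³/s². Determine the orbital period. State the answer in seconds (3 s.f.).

T ≈ 12900 seconds

r = 69910 + 11310 = 81220 km = 8.1220×10⁷ m.
Kepler's third law: T = 2π√(r³/μ) = 2π√((8.122×10⁷)³ / 1.267×10¹⁷).
r³/μ = 4.229×10⁶ s², so T = 2π × 2.056×10³ = 1.292×10⁴ s.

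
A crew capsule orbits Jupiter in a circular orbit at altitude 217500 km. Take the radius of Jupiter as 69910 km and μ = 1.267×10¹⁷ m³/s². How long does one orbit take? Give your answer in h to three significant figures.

T ≈ 23.9 h

r = 69910 + 217500 = 287410 km = 2.8741×10⁸ m.
Kepler's third law: T = 2π√(r³/μ) = 2π√((2.874×10⁸)³ / 1.267×10¹⁷).
r³/μ = 1.874×10⁸ s², so T = 2π × 1.369×10⁴ = 8.601×10⁴ s.
Converting: 8.601×10⁴ s ÷ 3600 = 23.89 h.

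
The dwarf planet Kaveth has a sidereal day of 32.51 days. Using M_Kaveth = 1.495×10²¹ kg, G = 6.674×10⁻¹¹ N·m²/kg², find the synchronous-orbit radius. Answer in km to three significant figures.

μ = GM = 6.674×10⁻¹¹ × 1.495×10²¹ = 9.978×10¹⁰ m³/s².
T = 32.51 days = 2.809×10⁶ s.
A synchronous orbit has period T, so by Kepler's third law a = (μT²/4π²)^(1/3).
μT²/4π² = 9.978×10¹⁰ × (2.809×10⁶)² / 39.48 = 1.994×10²² m³.
a = 2.712×10⁷ m = 27117 km.

r_sync ≈ 27100 km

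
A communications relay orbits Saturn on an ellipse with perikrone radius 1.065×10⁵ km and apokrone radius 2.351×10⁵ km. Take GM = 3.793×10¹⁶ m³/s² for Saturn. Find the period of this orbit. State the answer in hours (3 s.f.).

T ≈ 20.0 hours

Semi-major axis a = (r_p + r_a)/2 = (1.0650×10⁵ + 2.3510×10⁵)/2 = 1.7080×10⁵ km = 1.708×10⁸ m.
By Kepler's third law T = 2π√(a³/μ) = 2π × 1.146×10⁴ = 7.201×10⁴ s.
= 20.00 hours.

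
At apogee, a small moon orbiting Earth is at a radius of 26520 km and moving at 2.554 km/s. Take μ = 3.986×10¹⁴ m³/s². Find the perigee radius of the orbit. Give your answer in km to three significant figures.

r_a = 2.652×10⁷ m.
Specific energy ε = v²/2 − μ/r = -1.177×10⁷ J/kg, so a = −μ/(2ε) = 1.693×10⁷ m.
The apsides satisfy r_p + r_a = 2a, so the perigee radius is 2a − r_a = 7.349×10⁶ m = 7349.5 km.

perigee radius ≈ 7350 km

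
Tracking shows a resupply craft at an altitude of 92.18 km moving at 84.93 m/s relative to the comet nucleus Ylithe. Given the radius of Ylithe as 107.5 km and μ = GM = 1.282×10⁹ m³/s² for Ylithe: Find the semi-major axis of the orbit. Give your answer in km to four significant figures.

r = 107.5 + 92.18 = 199.68 km = 1.997×10⁵ m.
Vis-viva rearranged: 1/a = 2/r − v²/μ = 1.002×10⁻⁵ − 5.626×10⁻⁶ = 4.390×10⁻⁶ m⁻¹.
a = 2.278×10⁵ m = 227.81 km.

a ≈ 227.8 km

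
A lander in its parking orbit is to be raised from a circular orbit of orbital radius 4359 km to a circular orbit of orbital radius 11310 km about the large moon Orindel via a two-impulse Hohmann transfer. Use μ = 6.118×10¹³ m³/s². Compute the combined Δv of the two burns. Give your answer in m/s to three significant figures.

r₁ = 4359 km = 4.359×10⁶ m.
r₂ = 11310 km = 1.131×10⁷ m.
Transfer ellipse a_t = (r₁ + r₂)/2 = 7.834×10⁶ m.
At r₁: circular v_c1 = √(μ/r₁) = 3746 m/s; transfer-periapsis v_p = √[μ(2/r₁ − 1/a_t)] = 4501 m/s.
Δv₁ = v_p − v_c1 = 754.9 m/s.
At r₂: circular v_c2 = √(μ/r₂) = 2326 m/s; transfer-apoapsis v_a = √[μ(2/r₂ − 1/a_t)] = 1735 m/s.
Δv₂ = v_c2 − v_a = 591.0 m/s.
Total Δv = Δv₁ + Δv₂ = 1346 m/s.

Δv_total ≈ 1350 m/s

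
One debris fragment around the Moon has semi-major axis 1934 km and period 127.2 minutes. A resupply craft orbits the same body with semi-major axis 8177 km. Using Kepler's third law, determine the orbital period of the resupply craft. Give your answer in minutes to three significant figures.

T₂ ≈ 1110 minutes

Kepler's third law: T² ∝ a³, so T₂ = T₁ (a₂/a₁)^(3/2).
a₂/a₁ = 4.228, (a₂/a₁)^(3/2) = 8.694.
T₂ = 127.2 × 8.694 = 1106 minutes.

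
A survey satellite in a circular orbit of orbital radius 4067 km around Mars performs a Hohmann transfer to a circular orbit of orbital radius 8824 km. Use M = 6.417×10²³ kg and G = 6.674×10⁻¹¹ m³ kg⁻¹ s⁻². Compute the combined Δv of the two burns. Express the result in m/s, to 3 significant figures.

Δv_total ≈ 1000 m/s

μ = GM = 6.674×10⁻¹¹ × 6.417×10²³ = 4.283×10¹³ m³/s².
r₁ = 4067 km = 4.067×10⁶ m.
r₂ = 8824 km = 8.824×10⁶ m.
Transfer ellipse a_t = (r₁ + r₂)/2 = 6.446×10⁶ m.
At r₁: circular v_c1 = √(μ/r₁) = 3245 m/s; transfer-periapsis v_p = √[μ(2/r₁ − 1/a_t)] = 3797 m/s.
Δv₁ = v_p − v_c1 = 551.8 m/s.
At r₂: circular v_c2 = √(μ/r₂) = 2203 m/s; transfer-apoapsis v_a = √[μ(2/r₂ − 1/a_t)] = 1750 m/s.
Δv₂ = v_c2 − v_a = 453.1 m/s.
Total Δv = Δv₁ + Δv₂ = 1005 m/s.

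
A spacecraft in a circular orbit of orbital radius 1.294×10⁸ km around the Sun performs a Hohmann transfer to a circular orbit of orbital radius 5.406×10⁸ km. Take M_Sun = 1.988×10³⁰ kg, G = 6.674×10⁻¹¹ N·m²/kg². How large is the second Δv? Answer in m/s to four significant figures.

μ = GM = 6.674×10⁻¹¹ × 1.988×10³⁰ = 1.327×10²⁰ m³/s².
r₁ = 1.294×10⁸ km = 1.294×10¹¹ m.
r₂ = 5.406×10⁸ km = 5.406×10¹¹ m.
Transfer ellipse a_t = (r₁ + r₂)/2 = 3.350×10¹¹ m.
At r₁: circular v_c1 = √(μ/r₁) = 32020 m/s; transfer-perihelion v_p = √[μ(2/r₁ − 1/a_t)] = 40680 m/s.
At r₂: circular v_c2 = √(μ/r₂) = 15670 m/s; transfer-aphelion v_a = √[μ(2/r₂ − 1/a_t)] = 9737 m/s.
Δv₂ = v_c2 − v_a = 5930 m/s.

Δv ≈ 5930 m/s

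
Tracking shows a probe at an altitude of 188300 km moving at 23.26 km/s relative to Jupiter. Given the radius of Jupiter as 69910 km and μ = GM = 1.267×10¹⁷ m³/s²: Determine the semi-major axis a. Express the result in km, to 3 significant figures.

a ≈ 2.88×10⁵ km

r = 69910 + 188300 = 2.5821×10⁵ km = 2.582×10⁸ m.
Specific orbital energy ε = v²/2 − μ/r = (23260)²/2 − 1.267×10¹⁷/2.582×10⁸ = -2.202×10⁸ J/kg.
Since ε = −μ/(2a), a = −μ/(2ε) = 2.877×10⁸ m = 2.8773×10⁵ km.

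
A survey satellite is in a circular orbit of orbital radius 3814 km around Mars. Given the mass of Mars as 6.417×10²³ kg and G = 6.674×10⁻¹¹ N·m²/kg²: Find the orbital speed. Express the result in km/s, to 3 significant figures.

μ = GM = 6.674×10⁻¹¹ × 6.417×10²³ = 4.283×10¹³ m³/s².
r = 3814 km = 3.814×10⁶ m.
For a circular orbit v = √(μ/r) = √(4.283×10¹³ / 3.814×10⁶) = √(1.123×10⁷) = 3351 m/s.
That is 3.351 km/s.

v ≈ 3.35 km/s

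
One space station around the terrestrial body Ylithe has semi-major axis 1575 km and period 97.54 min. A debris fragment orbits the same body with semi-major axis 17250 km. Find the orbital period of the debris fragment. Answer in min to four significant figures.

T₂ ≈ 3535 min

Kepler's third law: T² ∝ a³, so T₂ = T₁ (a₂/a₁)^(3/2).
a₂/a₁ = 10.95, (a₂/a₁)^(3/2) = 36.25.
T₂ = 97.54 × 36.25 = 3535 min.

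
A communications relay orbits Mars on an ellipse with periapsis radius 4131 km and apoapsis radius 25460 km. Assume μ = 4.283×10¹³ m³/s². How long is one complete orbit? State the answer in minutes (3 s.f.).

T ≈ 911 minutes

Semi-major axis a = (r_p + r_a)/2 = (4131.0 + 25460)/2 = 14796 km = 1.480×10⁷ m.
By Kepler's third law T = 2π√(a³/μ) = 2π × 8.696×10³ = 5.464×10⁴ s.
= 910.6 minutes.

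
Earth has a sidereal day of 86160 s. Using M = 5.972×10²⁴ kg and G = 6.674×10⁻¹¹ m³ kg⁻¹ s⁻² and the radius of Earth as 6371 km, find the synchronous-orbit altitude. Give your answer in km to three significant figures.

h_sync ≈ 35800 km

μ = GM = 6.674×10⁻¹¹ × 5.972×10²⁴ = 3.986×10¹⁴ m³/s².
A synchronous orbit has period T, so by Kepler's third law a = (μT²/4π²)^(1/3).
μT²/4π² = 3.986×10¹⁴ × (8.616×10⁴)² / 39.48 = 7.495×10²² m³.
a = 4.216×10⁷ m = 42162 km.
Altitude h = a − R = 42162 − 6371 = 35791 km.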